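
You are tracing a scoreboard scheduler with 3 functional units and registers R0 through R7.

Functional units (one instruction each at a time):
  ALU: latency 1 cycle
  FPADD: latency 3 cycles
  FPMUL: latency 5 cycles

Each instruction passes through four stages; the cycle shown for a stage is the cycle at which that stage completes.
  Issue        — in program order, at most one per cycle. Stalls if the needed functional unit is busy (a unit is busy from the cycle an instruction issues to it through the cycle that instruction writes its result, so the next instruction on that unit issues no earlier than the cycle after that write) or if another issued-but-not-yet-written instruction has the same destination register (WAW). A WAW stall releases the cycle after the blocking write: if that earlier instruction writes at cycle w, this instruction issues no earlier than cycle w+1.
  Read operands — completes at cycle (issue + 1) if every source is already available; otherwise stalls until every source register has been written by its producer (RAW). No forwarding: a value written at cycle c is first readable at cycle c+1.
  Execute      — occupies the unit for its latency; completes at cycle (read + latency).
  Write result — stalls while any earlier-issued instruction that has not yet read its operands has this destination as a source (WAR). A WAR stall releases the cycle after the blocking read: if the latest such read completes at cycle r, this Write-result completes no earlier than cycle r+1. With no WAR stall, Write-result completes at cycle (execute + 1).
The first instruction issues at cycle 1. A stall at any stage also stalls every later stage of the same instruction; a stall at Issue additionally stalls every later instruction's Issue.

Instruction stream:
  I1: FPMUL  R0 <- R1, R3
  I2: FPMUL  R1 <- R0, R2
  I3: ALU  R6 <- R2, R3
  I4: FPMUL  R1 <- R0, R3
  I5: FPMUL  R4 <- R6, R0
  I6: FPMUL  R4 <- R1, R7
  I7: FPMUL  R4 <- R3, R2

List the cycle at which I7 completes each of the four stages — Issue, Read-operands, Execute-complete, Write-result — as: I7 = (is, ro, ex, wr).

  I1 | 1 | 2 | 7 | 8
  I2 | 9 | 10 | 15 | 16   struct: FPMUL busy until I1 writes@8
  I3 | 10 | 11 | 12 | 13
  I4 | 17 | 18 | 23 | 24   struct: FPMUL busy until I2 writes@16
  I5 | 25 | 26 | 31 | 32   struct: FPMUL busy until I4 writes@24
  I6 | 33 | 34 | 39 | 40   struct: FPMUL busy until I5 writes@32
  I7 | 41 | 42 | 47 | 48   struct: FPMUL busy until I6 writes@40

I7 = (41, 42, 47, 48)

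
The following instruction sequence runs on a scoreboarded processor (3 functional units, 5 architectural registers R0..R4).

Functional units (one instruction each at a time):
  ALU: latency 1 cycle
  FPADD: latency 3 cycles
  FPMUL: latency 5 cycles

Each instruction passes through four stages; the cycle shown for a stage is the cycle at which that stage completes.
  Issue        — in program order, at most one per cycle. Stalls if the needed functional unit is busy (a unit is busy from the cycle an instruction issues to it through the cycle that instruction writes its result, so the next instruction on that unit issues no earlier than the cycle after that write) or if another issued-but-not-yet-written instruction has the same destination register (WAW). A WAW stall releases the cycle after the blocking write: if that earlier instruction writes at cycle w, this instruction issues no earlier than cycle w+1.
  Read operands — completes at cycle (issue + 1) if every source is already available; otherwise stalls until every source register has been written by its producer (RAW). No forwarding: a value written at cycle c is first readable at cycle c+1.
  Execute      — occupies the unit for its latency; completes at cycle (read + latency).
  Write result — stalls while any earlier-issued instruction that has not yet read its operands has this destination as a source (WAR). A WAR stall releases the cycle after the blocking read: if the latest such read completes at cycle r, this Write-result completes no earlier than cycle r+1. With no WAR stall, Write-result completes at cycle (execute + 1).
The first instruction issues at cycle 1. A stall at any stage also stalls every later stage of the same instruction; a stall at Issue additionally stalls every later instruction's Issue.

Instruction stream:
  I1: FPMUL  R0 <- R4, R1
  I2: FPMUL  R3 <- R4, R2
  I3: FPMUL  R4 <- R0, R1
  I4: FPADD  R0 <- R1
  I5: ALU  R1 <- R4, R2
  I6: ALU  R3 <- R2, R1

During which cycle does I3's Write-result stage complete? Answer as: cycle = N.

cycle = 24

cycle 1: issue I1 (FPMUL)
cycle 2: I1 read-ops
cycle 7: I1 finished on FPMUL
cycle 8: I1→R0
cycle 9: issue I2 (FPMUL)
cycle 10: I2 read-ops
cycle 15: I2 finished on FPMUL
cycle 16: I2→R3
cycle 17: issue I3 (FPMUL)
cycle 18: I3 read-ops; issue I4 (FPADD)
cycle 19: I4 read-ops; issue I5 (ALU)
cycle 22: I4 finished on FPADD
cycle 23: I3 finished on FPMUL; I4→R0
cycle 24: I3→R4
cycle 25: I5 read-ops
cycle 26: I5 finished on ALU
cycle 27: I5→R1
cycle 28: issue I6 (ALU)
cycle 29: I6 read-ops
cycle 30: I6 finished on ALU
cycle 31: I6→R3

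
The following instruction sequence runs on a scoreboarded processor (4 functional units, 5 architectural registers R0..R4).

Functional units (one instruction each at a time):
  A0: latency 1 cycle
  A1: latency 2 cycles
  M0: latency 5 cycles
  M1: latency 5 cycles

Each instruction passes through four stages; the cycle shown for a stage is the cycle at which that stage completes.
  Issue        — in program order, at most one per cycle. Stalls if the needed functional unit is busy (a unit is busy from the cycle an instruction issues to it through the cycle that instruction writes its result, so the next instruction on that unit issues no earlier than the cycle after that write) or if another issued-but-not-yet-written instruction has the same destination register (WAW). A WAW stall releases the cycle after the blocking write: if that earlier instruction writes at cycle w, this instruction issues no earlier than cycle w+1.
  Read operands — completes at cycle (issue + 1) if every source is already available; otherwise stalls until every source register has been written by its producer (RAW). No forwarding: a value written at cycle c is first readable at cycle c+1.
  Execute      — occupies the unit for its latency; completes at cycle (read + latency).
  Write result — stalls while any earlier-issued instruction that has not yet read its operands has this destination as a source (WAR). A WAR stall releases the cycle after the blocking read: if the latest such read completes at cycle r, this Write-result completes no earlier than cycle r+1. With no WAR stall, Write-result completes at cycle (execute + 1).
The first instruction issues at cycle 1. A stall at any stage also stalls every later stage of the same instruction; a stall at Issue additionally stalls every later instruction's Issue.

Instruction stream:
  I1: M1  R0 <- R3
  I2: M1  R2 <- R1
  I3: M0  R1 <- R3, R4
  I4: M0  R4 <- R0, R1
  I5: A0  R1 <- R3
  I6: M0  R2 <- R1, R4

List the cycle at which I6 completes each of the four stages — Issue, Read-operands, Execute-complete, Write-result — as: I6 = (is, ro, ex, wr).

[1] I1→M1
[2] I1 RO
[7] I1 EX
[8] I1 WR R0
[9] I2→M1
[10] I2 RO · I3→M0
[11] I3 RO
[15] I2 EX
[16] I2 WR R2 · I3 EX
[17] I3 WR R1
[18] I4→M0
[19] I4 RO · I5→A0
[20] I5 RO
[21] I5 EX
[22] I5 WR R1
[24] I4 EX
[25] I4 WR R4
[26] I6→M0
[27] I6 RO
[32] I6 EX
[33] I6 WR R2

I6 = (26, 27, 32, 33)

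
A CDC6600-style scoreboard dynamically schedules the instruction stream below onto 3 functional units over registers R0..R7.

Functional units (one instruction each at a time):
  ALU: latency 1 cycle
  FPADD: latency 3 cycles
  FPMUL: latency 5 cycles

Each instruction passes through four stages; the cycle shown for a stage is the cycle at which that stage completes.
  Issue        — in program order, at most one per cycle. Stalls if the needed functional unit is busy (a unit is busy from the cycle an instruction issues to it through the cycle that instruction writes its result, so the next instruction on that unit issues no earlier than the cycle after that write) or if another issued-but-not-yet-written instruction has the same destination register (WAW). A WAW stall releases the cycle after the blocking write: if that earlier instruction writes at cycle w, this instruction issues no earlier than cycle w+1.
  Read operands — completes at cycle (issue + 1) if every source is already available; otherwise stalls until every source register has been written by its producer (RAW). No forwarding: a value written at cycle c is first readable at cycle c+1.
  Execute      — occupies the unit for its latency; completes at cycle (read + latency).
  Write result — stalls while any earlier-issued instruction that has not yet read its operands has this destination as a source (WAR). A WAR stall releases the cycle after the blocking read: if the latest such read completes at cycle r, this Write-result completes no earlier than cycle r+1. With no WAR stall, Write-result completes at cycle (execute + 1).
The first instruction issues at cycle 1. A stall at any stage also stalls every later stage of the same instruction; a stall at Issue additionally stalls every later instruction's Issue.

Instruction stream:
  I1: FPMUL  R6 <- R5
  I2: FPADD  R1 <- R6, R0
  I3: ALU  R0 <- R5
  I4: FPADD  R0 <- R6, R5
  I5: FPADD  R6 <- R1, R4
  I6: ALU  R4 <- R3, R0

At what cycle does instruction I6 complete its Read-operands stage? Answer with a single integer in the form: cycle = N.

1) issue 1, read 2, done 7, write 8
2) issue 2, read 9, done 12, write 13  <RAW R6: wait I1 write@8>
3) issue 3, read 4, done 5, write 10  <WAR R0: wait I2 read@9>
4) issue 14, read 15, done 18, write 19  <struct: FPADD busy until I2 writes@13>
5) issue 20, read 21, done 24, write 25  <struct: FPADD busy until I4 writes@19>
6) issue 21, read 22, done 23, write 24

cycle = 22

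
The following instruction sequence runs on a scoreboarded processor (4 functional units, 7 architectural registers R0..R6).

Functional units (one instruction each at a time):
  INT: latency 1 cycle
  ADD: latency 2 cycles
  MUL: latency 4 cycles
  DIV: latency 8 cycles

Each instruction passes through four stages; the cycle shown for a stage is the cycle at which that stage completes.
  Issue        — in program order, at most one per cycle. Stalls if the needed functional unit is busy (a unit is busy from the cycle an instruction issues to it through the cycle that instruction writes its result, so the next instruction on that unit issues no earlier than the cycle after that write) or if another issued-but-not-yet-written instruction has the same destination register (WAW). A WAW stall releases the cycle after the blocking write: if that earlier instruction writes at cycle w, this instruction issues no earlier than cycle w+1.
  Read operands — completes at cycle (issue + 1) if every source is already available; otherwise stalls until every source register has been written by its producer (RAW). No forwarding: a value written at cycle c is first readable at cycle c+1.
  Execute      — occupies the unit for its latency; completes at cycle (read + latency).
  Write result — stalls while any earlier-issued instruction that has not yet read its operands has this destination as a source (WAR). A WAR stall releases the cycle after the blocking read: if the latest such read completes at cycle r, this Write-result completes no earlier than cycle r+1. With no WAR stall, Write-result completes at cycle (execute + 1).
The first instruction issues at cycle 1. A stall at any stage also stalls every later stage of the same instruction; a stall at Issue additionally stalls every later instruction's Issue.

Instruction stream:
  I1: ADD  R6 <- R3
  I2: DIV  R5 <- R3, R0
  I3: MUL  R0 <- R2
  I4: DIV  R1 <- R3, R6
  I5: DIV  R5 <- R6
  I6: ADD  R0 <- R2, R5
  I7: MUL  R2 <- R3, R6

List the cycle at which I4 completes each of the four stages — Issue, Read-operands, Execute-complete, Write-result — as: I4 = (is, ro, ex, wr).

I1 -> (1, 2, 4, 5)
I2 -> (2, 3, 11, 12)
I3 -> (3, 4, 8, 9)
I4 -> (13, 14, 22, 23)  // struct: DIV busy until I2 writes@12
I5 -> (24, 25, 33, 34)  // struct: DIV busy until I4 writes@23
I6 -> (25, 35, 37, 38)  // RAW R5: wait I5 write@34
I7 -> (26, 27, 31, 36)  // WAR R2: wait I6 read@35

I4 = (13, 14, 22, 23)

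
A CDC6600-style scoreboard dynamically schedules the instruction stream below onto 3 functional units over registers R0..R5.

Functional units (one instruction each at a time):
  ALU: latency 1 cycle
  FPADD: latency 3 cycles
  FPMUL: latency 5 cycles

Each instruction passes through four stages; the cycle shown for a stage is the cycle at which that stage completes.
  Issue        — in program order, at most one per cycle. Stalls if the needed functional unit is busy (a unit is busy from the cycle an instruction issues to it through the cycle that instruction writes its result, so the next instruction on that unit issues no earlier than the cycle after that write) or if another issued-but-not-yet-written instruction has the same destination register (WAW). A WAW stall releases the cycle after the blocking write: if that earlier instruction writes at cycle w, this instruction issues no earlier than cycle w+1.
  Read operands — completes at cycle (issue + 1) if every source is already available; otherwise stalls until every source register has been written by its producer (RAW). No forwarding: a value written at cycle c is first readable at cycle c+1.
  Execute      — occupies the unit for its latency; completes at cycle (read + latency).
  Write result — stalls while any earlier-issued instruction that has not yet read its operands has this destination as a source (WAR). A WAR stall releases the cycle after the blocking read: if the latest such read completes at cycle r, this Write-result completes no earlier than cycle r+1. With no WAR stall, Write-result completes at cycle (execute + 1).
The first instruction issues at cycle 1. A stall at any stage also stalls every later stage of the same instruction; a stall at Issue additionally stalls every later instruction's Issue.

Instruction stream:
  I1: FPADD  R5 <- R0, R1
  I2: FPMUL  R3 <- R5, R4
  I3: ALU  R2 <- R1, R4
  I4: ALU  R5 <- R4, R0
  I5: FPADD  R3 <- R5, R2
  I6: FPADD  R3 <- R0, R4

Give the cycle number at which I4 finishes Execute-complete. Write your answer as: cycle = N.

t=1  I1 issues→FPADD
t=2  I1 reads | I2 issues→FPMUL
t=3  I3 issues→ALU
t=4  I3 reads
t=5  I1 exec-done | I3 exec-done
t=6  I1 writes R5 | I3 writes R2
t=7  I2 reads | I4 issues→ALU
t=8  I4 reads
t=9  I4 exec-done
t=10  I4 writes R5
t=12  I2 exec-done
t=13  I2 writes R3
t=14  I5 issues→FPADD
t=15  I5 reads
t=18  I5 exec-done
t=19  I5 writes R3
t=20  I6 issues→FPADD
t=21  I6 reads
t=24  I6 exec-done
t=25  I6 writes R3

cycle = 9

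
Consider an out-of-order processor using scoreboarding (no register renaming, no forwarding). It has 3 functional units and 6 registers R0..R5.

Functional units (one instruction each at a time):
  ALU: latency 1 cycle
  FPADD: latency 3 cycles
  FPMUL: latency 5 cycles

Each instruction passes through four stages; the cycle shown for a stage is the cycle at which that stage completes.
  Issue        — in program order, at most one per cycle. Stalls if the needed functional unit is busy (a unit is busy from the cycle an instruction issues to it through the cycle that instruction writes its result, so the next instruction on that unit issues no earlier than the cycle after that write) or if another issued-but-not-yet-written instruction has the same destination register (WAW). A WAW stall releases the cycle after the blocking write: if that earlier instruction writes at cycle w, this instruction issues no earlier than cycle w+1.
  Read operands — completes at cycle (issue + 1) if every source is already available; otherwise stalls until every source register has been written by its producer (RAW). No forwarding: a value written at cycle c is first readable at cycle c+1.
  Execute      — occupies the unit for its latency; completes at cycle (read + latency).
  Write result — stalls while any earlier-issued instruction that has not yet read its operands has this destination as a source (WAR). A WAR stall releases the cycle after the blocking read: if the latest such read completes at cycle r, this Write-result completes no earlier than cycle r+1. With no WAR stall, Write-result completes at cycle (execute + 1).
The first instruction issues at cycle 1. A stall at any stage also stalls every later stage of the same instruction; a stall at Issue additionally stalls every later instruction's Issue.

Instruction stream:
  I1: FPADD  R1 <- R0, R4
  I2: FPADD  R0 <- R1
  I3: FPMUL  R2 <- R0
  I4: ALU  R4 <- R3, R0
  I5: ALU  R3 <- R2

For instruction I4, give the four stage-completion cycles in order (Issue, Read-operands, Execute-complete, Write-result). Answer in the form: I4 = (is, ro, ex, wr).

1) issue 1, read 2, done 5, write 6
2) issue 7, read 8, done 11, write 12  <struct: FPADD busy until I1 writes@6>
3) issue 8, read 13, done 18, write 19  <RAW R0: wait I2 write@12>
4) issue 9, read 13, done 14, write 15  <RAW R0: wait I2 write@12>
5) issue 16, read 20, done 21, write 22  <struct: ALU busy until I4 writes@15 / RAW R2: wait I3 write@19>

I4 = (9, 13, 14, 15)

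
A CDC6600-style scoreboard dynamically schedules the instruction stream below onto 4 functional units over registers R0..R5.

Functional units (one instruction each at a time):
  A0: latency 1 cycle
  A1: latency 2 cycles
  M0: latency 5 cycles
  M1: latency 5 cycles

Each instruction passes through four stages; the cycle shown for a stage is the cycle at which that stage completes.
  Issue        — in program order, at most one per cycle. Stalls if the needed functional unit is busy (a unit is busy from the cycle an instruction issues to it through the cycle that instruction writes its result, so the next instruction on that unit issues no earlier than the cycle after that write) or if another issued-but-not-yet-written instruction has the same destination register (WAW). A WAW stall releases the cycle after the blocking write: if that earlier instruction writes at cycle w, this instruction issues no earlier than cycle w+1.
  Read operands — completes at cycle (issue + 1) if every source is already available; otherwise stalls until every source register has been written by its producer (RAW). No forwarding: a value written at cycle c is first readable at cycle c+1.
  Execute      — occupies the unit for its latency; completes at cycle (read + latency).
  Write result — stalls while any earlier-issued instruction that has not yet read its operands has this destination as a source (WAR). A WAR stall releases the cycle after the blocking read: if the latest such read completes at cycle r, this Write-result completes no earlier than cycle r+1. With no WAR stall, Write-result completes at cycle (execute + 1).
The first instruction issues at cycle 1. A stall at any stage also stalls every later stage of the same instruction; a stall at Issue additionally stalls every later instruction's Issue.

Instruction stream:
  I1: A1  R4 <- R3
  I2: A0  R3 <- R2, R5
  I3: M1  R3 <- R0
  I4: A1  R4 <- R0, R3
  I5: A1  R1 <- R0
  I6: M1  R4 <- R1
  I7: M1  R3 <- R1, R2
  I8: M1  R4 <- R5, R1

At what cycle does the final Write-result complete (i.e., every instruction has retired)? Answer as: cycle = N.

[I1] 1/2/4/5
[I2] 2/3/4/5
[I3] 6/7/12/13  (WAW R3: wait I2 write@5)
[I4] 7/14/16/17  (RAW R3: wait I3 write@13)
[I5] 18/19/21/22  (struct: A1 busy until I4 writes@17)
[I6] 19/23/28/29  (RAW R1: wait I5 write@22)
[I7] 30/31/36/37  (struct: M1 busy until I6 writes@29)
[I8] 38/39/44/45  (struct: M1 busy until I7 writes@37)

cycle = 45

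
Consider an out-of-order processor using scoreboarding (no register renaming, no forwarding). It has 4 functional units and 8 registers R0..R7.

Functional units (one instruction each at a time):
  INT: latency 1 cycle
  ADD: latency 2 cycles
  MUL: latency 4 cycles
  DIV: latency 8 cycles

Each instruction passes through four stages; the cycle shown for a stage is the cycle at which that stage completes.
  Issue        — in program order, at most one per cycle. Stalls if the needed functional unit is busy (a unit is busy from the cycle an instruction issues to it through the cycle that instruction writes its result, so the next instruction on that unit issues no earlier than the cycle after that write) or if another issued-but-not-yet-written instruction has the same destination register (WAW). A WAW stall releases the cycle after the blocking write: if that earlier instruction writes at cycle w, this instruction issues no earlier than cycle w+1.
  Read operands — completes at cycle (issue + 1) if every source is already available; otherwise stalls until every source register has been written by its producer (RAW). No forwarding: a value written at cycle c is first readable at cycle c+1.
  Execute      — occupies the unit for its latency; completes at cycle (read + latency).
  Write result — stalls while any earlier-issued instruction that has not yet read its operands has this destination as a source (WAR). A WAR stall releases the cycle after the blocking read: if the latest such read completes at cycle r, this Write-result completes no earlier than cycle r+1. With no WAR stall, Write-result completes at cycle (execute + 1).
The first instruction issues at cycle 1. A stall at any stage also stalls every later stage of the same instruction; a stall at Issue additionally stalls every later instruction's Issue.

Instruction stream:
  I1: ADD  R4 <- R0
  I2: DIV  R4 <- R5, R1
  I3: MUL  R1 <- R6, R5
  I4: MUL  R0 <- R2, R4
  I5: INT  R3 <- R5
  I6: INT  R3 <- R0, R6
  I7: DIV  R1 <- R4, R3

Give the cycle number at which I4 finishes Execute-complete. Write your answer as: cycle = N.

cycle = 21

c1: I1→ADD
c2: I1 RO
c4: I1 EX
c5: I1 WR R4
c6: I2→DIV
c7: I2 RO; I3→MUL
c8: I3 RO
c12: I3 EX
c13: I3 WR R1
c14: I4→MUL
c15: I2 EX; I5→INT
c16: I2 WR R4; I5 RO
c17: I4 RO; I5 EX
c18: I5 WR R3
c19: I6→INT
c20: I7→DIV
c21: I4 EX
c22: I4 WR R0
c23: I6 RO
c24: I6 EX
c25: I6 WR R3
c26: I7 RO
c34: I7 EX
c35: I7 WR R1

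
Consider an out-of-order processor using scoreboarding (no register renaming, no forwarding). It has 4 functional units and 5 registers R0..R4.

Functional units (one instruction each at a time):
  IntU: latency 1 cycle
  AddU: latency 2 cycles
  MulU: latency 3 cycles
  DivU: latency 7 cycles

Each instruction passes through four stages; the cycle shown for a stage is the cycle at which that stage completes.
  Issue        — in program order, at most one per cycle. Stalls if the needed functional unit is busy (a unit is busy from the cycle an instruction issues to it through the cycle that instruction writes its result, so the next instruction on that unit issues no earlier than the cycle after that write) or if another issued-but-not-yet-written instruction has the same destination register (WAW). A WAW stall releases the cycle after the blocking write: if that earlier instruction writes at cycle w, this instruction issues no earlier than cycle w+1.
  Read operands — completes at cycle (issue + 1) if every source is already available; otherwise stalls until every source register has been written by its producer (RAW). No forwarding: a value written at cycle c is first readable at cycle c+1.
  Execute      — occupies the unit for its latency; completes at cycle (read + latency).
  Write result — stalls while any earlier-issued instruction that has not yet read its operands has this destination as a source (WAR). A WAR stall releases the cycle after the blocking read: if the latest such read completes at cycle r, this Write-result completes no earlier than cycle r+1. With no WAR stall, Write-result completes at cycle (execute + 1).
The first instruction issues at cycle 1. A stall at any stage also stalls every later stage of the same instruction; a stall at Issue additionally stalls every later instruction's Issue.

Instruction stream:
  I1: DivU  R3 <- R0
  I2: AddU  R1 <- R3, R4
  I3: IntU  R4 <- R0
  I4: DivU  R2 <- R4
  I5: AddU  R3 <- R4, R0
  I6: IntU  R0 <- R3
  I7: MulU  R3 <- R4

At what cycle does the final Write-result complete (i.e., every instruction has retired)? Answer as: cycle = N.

cycle = 25

1) issue 1, read 2, done 9, write 10
2) issue 2, read 11, done 13, write 14  <RAW R3: wait I1 write@10>
3) issue 3, read 4, done 5, write 12  <WAR R4: wait I2 read@11>
4) issue 11, read 13, done 20, write 21  <struct: DivU busy until I1 writes@10 / RAW R4: wait I3 write@12>
5) issue 15, read 16, done 18, write 19  <struct: AddU busy until I2 writes@14>
6) issue 16, read 20, done 21, write 22  <RAW R3: wait I5 write@19>
7) issue 20, read 21, done 24, write 25  <WAW R3: wait I5 write@19>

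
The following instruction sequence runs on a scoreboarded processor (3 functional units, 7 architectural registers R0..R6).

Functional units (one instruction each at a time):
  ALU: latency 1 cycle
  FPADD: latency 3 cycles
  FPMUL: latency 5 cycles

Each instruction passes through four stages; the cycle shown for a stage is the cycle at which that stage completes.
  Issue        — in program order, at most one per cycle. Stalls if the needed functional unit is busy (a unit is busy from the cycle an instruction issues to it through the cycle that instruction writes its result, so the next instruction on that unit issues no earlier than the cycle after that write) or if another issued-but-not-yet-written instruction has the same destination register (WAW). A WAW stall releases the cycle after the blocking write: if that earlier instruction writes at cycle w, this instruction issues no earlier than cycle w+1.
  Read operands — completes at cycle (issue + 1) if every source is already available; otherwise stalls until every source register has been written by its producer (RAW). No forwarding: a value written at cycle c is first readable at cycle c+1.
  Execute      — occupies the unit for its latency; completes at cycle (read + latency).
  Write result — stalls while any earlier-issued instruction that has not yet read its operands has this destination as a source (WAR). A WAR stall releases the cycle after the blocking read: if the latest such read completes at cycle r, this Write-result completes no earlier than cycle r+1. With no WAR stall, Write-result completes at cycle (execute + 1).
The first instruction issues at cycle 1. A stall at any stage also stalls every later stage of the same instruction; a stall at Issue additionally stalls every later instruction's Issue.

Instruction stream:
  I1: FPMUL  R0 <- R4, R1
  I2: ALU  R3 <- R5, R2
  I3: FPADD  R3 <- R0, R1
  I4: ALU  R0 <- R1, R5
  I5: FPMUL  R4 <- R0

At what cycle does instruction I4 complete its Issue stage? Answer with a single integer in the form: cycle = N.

[1] I1→FPMUL
[2] I1 RO, I2→ALU
[3] I2 RO
[4] I2 EX
[5] I2 WR R3
[6] I3→FPADD
[7] I1 EX
[8] I1 WR R0
[9] I3 RO, I4→ALU
[10] I4 RO, I5→FPMUL
[11] I4 EX
[12] I3 EX, I4 WR R0
[13] I3 WR R3, I5 RO
[18] I5 EX
[19] I5 WR R4

cycle = 9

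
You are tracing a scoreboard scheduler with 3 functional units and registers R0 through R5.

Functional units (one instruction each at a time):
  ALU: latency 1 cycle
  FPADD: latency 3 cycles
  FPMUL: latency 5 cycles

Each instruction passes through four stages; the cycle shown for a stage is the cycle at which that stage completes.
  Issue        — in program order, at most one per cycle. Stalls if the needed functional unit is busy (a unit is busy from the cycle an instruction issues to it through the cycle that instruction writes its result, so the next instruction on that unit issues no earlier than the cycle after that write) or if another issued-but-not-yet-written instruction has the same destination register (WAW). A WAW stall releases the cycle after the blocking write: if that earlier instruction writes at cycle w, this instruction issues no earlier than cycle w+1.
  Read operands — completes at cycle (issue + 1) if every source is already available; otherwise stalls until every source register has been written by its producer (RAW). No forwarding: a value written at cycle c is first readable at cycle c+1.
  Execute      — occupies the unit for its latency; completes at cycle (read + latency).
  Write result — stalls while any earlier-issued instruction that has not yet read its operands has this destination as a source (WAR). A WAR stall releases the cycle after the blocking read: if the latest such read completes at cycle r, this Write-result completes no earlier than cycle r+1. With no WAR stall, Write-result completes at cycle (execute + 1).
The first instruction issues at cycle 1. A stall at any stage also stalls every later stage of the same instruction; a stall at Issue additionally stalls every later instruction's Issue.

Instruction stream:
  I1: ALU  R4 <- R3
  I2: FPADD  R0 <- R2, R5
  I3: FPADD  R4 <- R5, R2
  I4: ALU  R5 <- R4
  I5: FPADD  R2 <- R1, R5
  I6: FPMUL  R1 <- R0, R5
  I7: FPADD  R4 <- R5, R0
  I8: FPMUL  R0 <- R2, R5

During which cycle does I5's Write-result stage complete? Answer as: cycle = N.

cycle = 21

[I1] 1/2/3/4
[I2] 2/3/6/7
[I3] 8/9/12/13  (struct: FPADD busy until I2 writes@7)
[I4] 9/14/15/16  (RAW R4: wait I3 write@13)
[I5] 14/17/20/21  (struct: FPADD busy until I3 writes@13; RAW R5: wait I4 write@16)
[I6] 15/17/22/23  (RAW R5: wait I4 write@16)
[I7] 22/23/26/27  (struct: FPADD busy until I5 writes@21)
[I8] 24/25/30/31  (struct: FPMUL busy until I6 writes@23)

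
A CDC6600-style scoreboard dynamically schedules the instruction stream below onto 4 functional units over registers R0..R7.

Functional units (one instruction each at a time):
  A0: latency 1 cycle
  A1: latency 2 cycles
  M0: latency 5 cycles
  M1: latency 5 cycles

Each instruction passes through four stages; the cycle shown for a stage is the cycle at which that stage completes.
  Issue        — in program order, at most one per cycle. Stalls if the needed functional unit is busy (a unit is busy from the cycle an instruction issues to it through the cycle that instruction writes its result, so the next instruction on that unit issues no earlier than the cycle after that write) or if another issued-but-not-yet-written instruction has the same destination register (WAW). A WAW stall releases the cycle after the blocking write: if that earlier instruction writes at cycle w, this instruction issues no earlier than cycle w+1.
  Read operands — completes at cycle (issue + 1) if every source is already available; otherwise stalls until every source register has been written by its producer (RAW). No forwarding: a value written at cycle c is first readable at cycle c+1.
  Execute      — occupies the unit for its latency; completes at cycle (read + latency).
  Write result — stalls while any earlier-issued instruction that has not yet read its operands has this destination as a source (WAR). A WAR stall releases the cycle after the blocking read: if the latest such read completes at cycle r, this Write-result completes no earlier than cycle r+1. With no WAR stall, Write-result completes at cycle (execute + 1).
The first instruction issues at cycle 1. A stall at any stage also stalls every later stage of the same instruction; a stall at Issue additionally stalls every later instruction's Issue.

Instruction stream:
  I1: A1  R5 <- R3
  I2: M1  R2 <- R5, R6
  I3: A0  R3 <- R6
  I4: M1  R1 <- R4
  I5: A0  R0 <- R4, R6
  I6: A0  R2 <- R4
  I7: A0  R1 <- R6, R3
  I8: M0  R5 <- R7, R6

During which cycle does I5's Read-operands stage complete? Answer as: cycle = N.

cycle = 15

c1: I1 dispatched to A1
c2: I1 operands ready | I2 dispatched to M1
c3: I3 dispatched to A0
c4: I1 complete | I3 operands ready
c5: R5←I1 | I3 complete
c6: I2 operands ready | R3←I3
c11: I2 complete
c12: R2←I2
c13: I4 dispatched to M1
c14: I4 operands ready | I5 dispatched to A0
c15: I5 operands ready
c16: I5 complete
c17: R0←I5
c18: I6 dispatched to A0
c19: I4 complete | I6 operands ready
c20: R1←I4 | I6 complete
c21: R2←I6
c22: I7 dispatched to A0
c23: I7 operands ready | I8 dispatched to M0
c24: I7 complete | I8 operands ready
c25: R1←I7
c29: I8 complete
c30: R5←I8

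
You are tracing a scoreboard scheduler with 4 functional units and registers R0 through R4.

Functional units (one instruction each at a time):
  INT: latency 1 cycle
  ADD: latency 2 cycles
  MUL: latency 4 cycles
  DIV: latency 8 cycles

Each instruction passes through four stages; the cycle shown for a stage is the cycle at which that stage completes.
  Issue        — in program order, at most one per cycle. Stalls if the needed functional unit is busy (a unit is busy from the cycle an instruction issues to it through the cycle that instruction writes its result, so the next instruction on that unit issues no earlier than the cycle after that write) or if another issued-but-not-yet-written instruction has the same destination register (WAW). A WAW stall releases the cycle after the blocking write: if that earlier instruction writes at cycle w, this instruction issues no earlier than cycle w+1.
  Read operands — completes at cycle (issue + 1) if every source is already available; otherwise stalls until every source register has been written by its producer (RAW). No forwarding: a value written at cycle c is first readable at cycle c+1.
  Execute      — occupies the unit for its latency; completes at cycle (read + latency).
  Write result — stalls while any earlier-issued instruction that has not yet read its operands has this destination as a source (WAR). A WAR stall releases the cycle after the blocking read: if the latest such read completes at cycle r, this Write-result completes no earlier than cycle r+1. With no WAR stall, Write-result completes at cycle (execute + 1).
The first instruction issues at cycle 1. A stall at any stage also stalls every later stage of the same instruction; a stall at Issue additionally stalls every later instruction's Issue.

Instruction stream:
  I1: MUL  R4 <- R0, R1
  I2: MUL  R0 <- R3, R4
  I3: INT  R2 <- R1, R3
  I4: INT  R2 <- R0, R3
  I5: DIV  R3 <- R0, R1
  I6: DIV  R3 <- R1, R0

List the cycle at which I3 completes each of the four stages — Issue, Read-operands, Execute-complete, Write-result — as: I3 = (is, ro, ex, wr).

I3 = (9, 10, 11, 12)

  I1 | 1 | 2 | 6 | 7
  I2 | 8 | 9 | 13 | 14   struct: MUL busy until I1 writes@7
  I3 | 9 | 10 | 11 | 12
  I4 | 13 | 15 | 16 | 17   struct: INT busy until I3 writes@12 · RAW R0: wait I2 write@14
  I5 | 14 | 15 | 23 | 24
  I6 | 25 | 26 | 34 | 35   struct: DIV busy until I5 writes@24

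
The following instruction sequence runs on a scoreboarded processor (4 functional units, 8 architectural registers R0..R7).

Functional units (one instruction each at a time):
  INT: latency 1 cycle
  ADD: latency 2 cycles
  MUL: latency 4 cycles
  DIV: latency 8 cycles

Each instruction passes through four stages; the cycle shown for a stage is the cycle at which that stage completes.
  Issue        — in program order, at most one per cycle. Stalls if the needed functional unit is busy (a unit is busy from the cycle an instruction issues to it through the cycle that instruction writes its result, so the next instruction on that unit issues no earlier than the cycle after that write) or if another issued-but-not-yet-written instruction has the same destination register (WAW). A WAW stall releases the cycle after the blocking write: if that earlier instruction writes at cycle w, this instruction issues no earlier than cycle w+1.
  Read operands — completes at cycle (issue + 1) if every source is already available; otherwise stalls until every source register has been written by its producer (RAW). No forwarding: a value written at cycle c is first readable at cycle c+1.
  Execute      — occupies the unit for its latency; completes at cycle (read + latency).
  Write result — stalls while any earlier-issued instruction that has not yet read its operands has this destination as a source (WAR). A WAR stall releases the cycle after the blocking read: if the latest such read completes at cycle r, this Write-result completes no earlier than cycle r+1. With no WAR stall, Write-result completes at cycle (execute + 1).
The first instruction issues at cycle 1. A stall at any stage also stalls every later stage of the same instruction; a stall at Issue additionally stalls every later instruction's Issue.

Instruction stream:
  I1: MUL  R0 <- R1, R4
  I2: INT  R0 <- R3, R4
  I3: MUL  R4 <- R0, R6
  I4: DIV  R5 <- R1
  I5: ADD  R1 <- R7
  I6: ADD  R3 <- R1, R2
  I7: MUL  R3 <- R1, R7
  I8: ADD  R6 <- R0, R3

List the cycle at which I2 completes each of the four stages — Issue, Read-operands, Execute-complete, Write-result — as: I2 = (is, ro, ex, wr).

I2 = (8, 9, 10, 11)

[I1] 1/2/6/7
[I2] 8/9/10/11  (WAW R0: wait I1 write@7)
[I3] 9/12/16/17  (RAW R0: wait I2 write@11)
[I4] 10/11/19/20
[I5] 11/12/14/15
[I6] 16/17/19/20  (struct: ADD busy until I5 writes@15)
[I7] 21/22/26/27  (WAW R3: wait I6 write@20)
[I8] 22/28/30/31  (RAW R3: wait I7 write@27)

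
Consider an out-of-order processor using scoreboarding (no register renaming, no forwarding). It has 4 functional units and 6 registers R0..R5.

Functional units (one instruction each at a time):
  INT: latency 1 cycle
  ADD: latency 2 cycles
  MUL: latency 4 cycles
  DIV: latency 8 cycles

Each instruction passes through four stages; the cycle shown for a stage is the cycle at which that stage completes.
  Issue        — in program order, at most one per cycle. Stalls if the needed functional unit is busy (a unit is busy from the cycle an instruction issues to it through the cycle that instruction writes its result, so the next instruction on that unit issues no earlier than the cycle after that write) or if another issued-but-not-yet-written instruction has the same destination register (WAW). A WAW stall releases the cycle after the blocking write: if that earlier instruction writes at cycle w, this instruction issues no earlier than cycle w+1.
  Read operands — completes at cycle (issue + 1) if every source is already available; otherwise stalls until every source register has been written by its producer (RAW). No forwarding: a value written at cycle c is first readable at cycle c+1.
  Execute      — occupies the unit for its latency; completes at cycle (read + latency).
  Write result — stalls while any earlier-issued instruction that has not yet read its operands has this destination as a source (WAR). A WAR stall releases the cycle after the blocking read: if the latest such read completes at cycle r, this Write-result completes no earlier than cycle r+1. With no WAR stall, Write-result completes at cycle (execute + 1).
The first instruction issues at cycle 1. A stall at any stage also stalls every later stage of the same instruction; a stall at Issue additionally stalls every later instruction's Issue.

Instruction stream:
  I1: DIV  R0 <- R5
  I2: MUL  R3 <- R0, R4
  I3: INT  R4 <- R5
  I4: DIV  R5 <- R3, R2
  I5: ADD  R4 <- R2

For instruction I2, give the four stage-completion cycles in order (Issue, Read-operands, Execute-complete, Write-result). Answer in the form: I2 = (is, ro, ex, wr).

t=1  I1 issues→DIV
t=2  I1 reads; I2 issues→MUL
t=3  I3 issues→INT
t=4  I3 reads
t=5  I3 exec-done
t=10  I1 exec-done
t=11  I1 writes R0
t=12  I2 reads; I4 issues→DIV
t=13  I3 writes R4
t=14  I5 issues→ADD
t=15  I5 reads
t=16  I2 exec-done
t=17  I2 writes R3; I5 exec-done
t=18  I4 reads; I5 writes R4
t=26  I4 exec-done
t=27  I4 writes R5

I2 = (2, 12, 16, 17)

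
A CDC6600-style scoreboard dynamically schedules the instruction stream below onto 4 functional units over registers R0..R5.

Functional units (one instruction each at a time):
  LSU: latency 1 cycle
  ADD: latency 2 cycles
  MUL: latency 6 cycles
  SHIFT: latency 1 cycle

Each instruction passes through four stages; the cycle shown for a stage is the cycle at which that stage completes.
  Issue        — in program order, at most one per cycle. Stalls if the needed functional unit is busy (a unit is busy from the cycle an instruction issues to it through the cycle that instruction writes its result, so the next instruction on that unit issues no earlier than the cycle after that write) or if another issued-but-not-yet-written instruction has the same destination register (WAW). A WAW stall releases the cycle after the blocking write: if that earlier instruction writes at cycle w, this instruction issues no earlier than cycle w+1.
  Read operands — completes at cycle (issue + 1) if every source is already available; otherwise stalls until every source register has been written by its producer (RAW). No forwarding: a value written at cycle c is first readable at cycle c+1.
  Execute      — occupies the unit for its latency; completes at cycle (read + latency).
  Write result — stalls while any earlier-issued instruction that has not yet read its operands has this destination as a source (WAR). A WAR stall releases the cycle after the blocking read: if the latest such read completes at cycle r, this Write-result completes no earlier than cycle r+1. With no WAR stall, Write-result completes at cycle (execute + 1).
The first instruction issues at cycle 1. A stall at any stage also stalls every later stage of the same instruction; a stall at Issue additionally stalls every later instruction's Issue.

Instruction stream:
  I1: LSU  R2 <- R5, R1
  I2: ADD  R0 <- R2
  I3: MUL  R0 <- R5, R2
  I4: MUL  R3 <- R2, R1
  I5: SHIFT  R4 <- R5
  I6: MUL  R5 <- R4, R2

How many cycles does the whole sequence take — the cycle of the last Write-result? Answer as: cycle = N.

cycle = 35

cycle 1: I1→LSU
cycle 2: I1 RO | I2→ADD
cycle 3: I1 EX
cycle 4: I1 WR R2
cycle 5: I2 RO
cycle 7: I2 EX
cycle 8: I2 WR R0
cycle 9: I3→MUL
cycle 10: I3 RO
cycle 16: I3 EX
cycle 17: I3 WR R0
cycle 18: I4→MUL
cycle 19: I4 RO | I5→SHIFT
cycle 20: I5 RO
cycle 21: I5 EX
cycle 22: I5 WR R4
cycle 25: I4 EX
cycle 26: I4 WR R3
cycle 27: I6→MUL
cycle 28: I6 RO
cycle 34: I6 EX
cycle 35: I6 WR R5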